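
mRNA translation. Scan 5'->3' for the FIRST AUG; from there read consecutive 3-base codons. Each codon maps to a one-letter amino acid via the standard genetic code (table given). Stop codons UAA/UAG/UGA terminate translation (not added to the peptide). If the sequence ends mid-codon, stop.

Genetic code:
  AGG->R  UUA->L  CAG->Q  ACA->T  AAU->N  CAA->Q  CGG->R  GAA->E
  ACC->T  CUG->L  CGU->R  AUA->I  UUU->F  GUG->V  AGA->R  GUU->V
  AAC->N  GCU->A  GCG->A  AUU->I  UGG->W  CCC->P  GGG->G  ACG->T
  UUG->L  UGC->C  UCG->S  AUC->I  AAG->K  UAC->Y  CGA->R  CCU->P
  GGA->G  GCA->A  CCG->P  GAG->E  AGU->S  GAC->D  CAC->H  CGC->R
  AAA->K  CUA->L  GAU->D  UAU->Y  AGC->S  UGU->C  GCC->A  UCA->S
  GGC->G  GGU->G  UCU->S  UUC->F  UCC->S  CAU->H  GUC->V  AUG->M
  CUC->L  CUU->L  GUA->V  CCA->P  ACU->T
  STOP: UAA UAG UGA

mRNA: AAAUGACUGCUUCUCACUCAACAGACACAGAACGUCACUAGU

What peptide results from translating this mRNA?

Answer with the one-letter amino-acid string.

Answer: MTASHSTDTERH

Derivation:
start AUG at pos 2
pos 2: AUG -> M; peptide=M
pos 5: ACU -> T; peptide=MT
pos 8: GCU -> A; peptide=MTA
pos 11: UCU -> S; peptide=MTAS
pos 14: CAC -> H; peptide=MTASH
pos 17: UCA -> S; peptide=MTASHS
pos 20: ACA -> T; peptide=MTASHST
pos 23: GAC -> D; peptide=MTASHSTD
pos 26: ACA -> T; peptide=MTASHSTDT
pos 29: GAA -> E; peptide=MTASHSTDTE
pos 32: CGU -> R; peptide=MTASHSTDTER
pos 35: CAC -> H; peptide=MTASHSTDTERH
pos 38: UAG -> STOP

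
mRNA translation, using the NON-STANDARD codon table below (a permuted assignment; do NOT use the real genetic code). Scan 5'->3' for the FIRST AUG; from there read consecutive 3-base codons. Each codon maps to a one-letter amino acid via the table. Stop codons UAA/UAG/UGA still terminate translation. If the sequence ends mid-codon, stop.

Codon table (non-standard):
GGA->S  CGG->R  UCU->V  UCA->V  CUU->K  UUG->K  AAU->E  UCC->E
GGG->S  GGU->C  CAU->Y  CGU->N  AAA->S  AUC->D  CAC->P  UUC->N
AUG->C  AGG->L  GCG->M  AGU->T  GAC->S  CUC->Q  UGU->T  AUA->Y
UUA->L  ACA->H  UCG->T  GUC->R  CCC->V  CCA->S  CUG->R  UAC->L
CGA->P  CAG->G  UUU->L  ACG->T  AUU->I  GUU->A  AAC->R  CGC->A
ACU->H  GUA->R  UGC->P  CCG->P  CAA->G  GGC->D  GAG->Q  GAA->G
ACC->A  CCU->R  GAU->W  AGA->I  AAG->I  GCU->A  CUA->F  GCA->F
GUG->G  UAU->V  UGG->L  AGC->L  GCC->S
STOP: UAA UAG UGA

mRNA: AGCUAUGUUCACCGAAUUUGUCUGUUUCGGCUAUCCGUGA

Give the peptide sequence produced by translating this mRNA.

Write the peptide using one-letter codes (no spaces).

Answer: CNAGLRTNDVP

Derivation:
start AUG at pos 4
pos 4: AUG -> C; peptide=C
pos 7: UUC -> N; peptide=CN
pos 10: ACC -> A; peptide=CNA
pos 13: GAA -> G; peptide=CNAG
pos 16: UUU -> L; peptide=CNAGL
pos 19: GUC -> R; peptide=CNAGLR
pos 22: UGU -> T; peptide=CNAGLRT
pos 25: UUC -> N; peptide=CNAGLRTN
pos 28: GGC -> D; peptide=CNAGLRTND
pos 31: UAU -> V; peptide=CNAGLRTNDV
pos 34: CCG -> P; peptide=CNAGLRTNDVP
pos 37: UGA -> STOP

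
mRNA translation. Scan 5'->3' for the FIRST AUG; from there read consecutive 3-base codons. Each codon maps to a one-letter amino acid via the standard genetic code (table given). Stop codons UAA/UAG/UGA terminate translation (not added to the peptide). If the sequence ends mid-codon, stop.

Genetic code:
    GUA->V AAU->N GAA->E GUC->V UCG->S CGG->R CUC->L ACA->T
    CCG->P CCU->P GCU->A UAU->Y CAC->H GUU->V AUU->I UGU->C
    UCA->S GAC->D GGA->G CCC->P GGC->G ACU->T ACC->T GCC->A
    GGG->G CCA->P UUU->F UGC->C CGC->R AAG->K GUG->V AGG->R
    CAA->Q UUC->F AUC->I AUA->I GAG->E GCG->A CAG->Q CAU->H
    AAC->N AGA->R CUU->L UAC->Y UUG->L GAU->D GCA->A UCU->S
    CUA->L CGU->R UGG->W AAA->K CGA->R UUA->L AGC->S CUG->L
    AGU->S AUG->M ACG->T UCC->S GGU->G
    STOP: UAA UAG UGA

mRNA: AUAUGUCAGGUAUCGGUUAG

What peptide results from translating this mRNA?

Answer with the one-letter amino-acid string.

Answer: MSGIG

Derivation:
start AUG at pos 2
pos 2: AUG -> M; peptide=M
pos 5: UCA -> S; peptide=MS
pos 8: GGU -> G; peptide=MSG
pos 11: AUC -> I; peptide=MSGI
pos 14: GGU -> G; peptide=MSGIG
pos 17: UAG -> STOP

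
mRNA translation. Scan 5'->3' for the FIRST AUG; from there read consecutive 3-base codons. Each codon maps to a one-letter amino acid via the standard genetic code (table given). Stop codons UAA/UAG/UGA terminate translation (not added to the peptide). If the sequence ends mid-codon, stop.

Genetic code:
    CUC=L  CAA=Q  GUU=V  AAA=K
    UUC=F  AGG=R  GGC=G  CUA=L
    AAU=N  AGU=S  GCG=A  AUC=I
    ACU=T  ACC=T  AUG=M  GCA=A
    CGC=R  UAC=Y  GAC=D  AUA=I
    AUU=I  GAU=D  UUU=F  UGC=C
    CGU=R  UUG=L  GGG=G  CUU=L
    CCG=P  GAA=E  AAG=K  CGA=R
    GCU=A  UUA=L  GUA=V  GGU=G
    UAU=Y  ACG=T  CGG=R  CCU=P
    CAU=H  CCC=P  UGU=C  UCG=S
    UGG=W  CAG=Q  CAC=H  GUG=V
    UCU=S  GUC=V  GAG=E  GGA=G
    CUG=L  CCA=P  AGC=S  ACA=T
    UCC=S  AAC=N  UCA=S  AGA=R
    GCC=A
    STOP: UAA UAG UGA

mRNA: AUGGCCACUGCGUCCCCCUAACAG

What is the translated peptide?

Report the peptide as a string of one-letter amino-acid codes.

Answer: MATASP

Derivation:
start AUG at pos 0
pos 0: AUG -> M; peptide=M
pos 3: GCC -> A; peptide=MA
pos 6: ACU -> T; peptide=MAT
pos 9: GCG -> A; peptide=MATA
pos 12: UCC -> S; peptide=MATAS
pos 15: CCC -> P; peptide=MATASP
pos 18: UAA -> STOP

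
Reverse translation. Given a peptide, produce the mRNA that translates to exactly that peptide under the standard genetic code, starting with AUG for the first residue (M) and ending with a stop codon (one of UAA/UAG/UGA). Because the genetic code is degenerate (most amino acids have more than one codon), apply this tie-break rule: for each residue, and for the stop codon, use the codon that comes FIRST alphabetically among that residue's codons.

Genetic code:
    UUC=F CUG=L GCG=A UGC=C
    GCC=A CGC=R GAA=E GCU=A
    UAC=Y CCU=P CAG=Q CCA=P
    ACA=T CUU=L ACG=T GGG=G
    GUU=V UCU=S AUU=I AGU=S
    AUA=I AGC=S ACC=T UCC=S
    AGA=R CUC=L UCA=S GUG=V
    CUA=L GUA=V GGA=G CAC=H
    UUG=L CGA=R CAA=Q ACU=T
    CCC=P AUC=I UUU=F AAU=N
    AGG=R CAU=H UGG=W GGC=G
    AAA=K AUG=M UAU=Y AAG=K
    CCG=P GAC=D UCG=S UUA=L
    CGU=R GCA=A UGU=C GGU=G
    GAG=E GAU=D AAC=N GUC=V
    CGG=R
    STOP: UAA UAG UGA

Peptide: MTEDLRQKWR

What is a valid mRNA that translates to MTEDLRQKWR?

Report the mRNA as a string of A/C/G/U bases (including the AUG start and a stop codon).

Answer: mRNA: AUGACAGAAGACCUAAGACAAAAAUGGAGAUAA

Derivation:
residue 1: M -> AUG (start codon)
residue 2: T codons sorted = ACA,ACC,ACG,ACU -> pick first = ACA
residue 3: E codons sorted = GAA,GAG -> pick first = GAA
residue 4: D codons sorted = GAC,GAU -> pick first = GAC
residue 5: L codons sorted = CUA,CUC,CUG,CUU,UUA,UUG -> pick first = CUA
residue 6: R codons sorted = AGA,AGG,CGA,CGC,CGG,CGU -> pick first = AGA
residue 7: Q codons sorted = CAA,CAG -> pick first = CAA
residue 8: K codons sorted = AAA,AAG -> pick first = AAA
residue 9: W -> UGG (only codon)
residue 10: R codons sorted = AGA,AGG,CGA,CGC,CGG,CGU -> pick first = AGA
terminator: stop codons sorted = UAA,UAG,UGA -> pick first = UAA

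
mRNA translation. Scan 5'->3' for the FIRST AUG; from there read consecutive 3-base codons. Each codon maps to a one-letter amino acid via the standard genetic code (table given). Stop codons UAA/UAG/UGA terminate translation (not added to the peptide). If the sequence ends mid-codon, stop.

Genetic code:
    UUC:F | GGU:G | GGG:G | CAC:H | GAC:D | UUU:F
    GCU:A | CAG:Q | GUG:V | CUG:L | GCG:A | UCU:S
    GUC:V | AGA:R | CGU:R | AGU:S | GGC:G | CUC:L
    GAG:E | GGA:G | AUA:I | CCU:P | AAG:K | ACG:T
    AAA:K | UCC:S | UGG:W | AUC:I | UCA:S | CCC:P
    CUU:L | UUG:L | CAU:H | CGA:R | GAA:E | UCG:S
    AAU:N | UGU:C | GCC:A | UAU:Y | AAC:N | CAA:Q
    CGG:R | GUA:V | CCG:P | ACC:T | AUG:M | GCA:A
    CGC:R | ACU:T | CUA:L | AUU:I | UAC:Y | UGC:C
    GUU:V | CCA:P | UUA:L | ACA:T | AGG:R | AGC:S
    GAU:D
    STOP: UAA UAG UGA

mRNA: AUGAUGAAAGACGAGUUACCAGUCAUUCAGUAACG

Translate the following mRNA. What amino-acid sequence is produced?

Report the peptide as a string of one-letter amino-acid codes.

Answer: MMKDELPVIQ

Derivation:
start AUG at pos 0
pos 0: AUG -> M; peptide=M
pos 3: AUG -> M; peptide=MM
pos 6: AAA -> K; peptide=MMK
pos 9: GAC -> D; peptide=MMKD
pos 12: GAG -> E; peptide=MMKDE
pos 15: UUA -> L; peptide=MMKDEL
pos 18: CCA -> P; peptide=MMKDELP
pos 21: GUC -> V; peptide=MMKDELPV
pos 24: AUU -> I; peptide=MMKDELPVI
pos 27: CAG -> Q; peptide=MMKDELPVIQ
pos 30: UAA -> STOP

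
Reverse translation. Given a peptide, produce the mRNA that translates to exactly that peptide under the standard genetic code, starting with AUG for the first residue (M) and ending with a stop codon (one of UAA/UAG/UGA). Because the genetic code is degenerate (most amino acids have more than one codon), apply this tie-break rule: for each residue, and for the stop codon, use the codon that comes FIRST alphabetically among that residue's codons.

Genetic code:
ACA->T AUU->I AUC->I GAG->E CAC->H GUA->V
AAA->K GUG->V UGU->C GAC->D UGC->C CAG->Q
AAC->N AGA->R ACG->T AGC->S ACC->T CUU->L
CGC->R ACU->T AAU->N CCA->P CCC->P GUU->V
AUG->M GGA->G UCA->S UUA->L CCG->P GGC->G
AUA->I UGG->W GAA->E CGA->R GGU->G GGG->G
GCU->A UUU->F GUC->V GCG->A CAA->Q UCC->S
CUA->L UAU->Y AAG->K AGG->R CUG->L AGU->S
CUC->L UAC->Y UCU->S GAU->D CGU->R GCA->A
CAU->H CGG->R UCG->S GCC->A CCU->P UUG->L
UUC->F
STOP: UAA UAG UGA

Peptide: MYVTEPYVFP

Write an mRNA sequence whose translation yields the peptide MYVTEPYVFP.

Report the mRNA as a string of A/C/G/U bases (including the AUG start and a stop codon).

residue 1: M -> AUG (start codon)
residue 2: Y codons sorted = UAC,UAU -> pick first = UAC
residue 3: V codons sorted = GUA,GUC,GUG,GUU -> pick first = GUA
residue 4: T codons sorted = ACA,ACC,ACG,ACU -> pick first = ACA
residue 5: E codons sorted = GAA,GAG -> pick first = GAA
residue 6: P codons sorted = CCA,CCC,CCG,CCU -> pick first = CCA
residue 7: Y codons sorted = UAC,UAU -> pick first = UAC
residue 8: V codons sorted = GUA,GUC,GUG,GUU -> pick first = GUA
residue 9: F codons sorted = UUC,UUU -> pick first = UUC
residue 10: P codons sorted = CCA,CCC,CCG,CCU -> pick first = CCA
terminator: stop codons sorted = UAA,UAG,UGA -> pick first = UAA

Answer: mRNA: AUGUACGUAACAGAACCAUACGUAUUCCCAUAA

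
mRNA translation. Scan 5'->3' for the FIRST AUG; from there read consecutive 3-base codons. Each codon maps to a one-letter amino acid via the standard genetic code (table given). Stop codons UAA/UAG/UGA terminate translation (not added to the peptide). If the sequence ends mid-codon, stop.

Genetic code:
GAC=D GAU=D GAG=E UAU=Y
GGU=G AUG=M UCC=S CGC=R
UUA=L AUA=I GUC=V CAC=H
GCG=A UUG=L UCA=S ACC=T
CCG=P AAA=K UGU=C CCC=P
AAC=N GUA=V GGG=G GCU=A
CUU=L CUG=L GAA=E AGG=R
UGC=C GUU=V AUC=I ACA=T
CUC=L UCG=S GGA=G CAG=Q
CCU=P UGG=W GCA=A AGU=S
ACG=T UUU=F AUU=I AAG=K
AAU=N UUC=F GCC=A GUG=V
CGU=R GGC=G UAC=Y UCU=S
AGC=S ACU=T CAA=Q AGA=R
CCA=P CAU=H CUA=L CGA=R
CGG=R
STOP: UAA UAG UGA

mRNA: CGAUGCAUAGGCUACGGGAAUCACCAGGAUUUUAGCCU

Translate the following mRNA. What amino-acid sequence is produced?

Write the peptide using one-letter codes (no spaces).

start AUG at pos 2
pos 2: AUG -> M; peptide=M
pos 5: CAU -> H; peptide=MH
pos 8: AGG -> R; peptide=MHR
pos 11: CUA -> L; peptide=MHRL
pos 14: CGG -> R; peptide=MHRLR
pos 17: GAA -> E; peptide=MHRLRE
pos 20: UCA -> S; peptide=MHRLRES
pos 23: CCA -> P; peptide=MHRLRESP
pos 26: GGA -> G; peptide=MHRLRESPG
pos 29: UUU -> F; peptide=MHRLRESPGF
pos 32: UAG -> STOP

Answer: MHRLRESPGF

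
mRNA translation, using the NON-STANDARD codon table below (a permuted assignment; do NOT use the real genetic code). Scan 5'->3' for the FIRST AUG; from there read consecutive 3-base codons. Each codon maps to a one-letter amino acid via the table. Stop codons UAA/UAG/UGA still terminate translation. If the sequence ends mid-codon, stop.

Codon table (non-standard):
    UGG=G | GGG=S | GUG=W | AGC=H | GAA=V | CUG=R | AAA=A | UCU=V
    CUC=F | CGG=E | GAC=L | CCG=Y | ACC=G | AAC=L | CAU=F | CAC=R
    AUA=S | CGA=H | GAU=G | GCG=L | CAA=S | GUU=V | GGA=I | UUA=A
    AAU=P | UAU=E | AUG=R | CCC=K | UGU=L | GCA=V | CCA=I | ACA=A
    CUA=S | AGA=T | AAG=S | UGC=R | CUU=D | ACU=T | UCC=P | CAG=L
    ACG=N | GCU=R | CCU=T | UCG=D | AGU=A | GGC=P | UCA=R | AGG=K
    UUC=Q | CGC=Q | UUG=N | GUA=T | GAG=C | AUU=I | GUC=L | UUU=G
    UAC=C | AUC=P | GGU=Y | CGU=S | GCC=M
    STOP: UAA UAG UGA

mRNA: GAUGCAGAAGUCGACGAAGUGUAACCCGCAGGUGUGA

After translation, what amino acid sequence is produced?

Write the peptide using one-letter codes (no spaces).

start AUG at pos 1
pos 1: AUG -> R; peptide=R
pos 4: CAG -> L; peptide=RL
pos 7: AAG -> S; peptide=RLS
pos 10: UCG -> D; peptide=RLSD
pos 13: ACG -> N; peptide=RLSDN
pos 16: AAG -> S; peptide=RLSDNS
pos 19: UGU -> L; peptide=RLSDNSL
pos 22: AAC -> L; peptide=RLSDNSLL
pos 25: CCG -> Y; peptide=RLSDNSLLY
pos 28: CAG -> L; peptide=RLSDNSLLYL
pos 31: GUG -> W; peptide=RLSDNSLLYLW
pos 34: UGA -> STOP

Answer: RLSDNSLLYLW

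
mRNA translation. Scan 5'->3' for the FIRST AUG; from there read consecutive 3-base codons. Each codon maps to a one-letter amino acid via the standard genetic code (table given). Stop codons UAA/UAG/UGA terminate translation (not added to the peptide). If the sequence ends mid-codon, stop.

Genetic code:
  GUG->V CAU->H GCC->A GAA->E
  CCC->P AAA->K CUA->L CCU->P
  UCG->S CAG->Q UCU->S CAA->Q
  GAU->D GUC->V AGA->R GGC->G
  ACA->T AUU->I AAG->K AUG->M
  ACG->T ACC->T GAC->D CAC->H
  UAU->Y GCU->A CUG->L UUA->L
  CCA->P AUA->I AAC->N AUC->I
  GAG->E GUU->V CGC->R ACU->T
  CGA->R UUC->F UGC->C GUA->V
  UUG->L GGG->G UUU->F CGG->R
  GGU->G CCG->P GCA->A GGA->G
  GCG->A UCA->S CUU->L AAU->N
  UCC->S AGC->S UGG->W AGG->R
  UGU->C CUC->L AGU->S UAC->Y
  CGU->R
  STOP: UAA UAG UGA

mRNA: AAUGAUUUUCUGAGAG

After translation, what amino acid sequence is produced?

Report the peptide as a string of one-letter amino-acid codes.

Answer: MIF

Derivation:
start AUG at pos 1
pos 1: AUG -> M; peptide=M
pos 4: AUU -> I; peptide=MI
pos 7: UUC -> F; peptide=MIF
pos 10: UGA -> STOP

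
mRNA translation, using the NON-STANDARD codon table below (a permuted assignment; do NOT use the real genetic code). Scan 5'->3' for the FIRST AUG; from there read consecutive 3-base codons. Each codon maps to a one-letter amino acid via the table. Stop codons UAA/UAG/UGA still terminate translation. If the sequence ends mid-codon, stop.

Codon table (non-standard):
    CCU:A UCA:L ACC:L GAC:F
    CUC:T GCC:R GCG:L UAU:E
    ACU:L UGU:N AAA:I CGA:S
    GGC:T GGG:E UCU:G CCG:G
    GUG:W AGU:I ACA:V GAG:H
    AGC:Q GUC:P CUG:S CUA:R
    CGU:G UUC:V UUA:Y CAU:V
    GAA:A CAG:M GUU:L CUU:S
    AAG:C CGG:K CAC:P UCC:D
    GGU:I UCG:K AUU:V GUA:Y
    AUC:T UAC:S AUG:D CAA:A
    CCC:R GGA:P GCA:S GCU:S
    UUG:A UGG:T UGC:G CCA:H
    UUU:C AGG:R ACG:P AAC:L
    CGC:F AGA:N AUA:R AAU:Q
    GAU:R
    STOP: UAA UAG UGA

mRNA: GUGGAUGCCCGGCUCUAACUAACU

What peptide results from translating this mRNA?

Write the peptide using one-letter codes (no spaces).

Answer: DRTGL

Derivation:
start AUG at pos 4
pos 4: AUG -> D; peptide=D
pos 7: CCC -> R; peptide=DR
pos 10: GGC -> T; peptide=DRT
pos 13: UCU -> G; peptide=DRTG
pos 16: AAC -> L; peptide=DRTGL
pos 19: UAA -> STOP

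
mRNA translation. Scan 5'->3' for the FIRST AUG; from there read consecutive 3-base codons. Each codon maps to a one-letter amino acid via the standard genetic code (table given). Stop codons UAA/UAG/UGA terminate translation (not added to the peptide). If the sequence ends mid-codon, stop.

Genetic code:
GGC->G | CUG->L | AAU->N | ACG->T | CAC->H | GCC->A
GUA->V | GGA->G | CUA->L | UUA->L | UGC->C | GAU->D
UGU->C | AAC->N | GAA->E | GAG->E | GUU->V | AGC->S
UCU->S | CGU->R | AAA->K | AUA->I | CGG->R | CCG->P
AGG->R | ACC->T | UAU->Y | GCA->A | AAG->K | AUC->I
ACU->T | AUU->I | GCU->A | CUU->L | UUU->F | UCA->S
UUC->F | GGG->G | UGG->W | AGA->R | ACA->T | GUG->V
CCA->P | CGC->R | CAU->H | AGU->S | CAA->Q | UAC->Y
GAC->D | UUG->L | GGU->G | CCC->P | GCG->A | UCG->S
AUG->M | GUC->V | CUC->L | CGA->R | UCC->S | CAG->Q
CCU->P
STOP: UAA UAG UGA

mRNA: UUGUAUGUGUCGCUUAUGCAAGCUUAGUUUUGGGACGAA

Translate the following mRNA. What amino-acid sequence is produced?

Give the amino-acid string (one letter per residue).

Answer: MCRLCKLSFGT

Derivation:
start AUG at pos 4
pos 4: AUG -> M; peptide=M
pos 7: UGU -> C; peptide=MC
pos 10: CGC -> R; peptide=MCR
pos 13: UUA -> L; peptide=MCRL
pos 16: UGC -> C; peptide=MCRLC
pos 19: AAG -> K; peptide=MCRLCK
pos 22: CUU -> L; peptide=MCRLCKL
pos 25: AGU -> S; peptide=MCRLCKLS
pos 28: UUU -> F; peptide=MCRLCKLSF
pos 31: GGG -> G; peptide=MCRLCKLSFG
pos 34: ACG -> T; peptide=MCRLCKLSFGT
pos 37: only 2 nt remain (<3), stop (end of mRNA)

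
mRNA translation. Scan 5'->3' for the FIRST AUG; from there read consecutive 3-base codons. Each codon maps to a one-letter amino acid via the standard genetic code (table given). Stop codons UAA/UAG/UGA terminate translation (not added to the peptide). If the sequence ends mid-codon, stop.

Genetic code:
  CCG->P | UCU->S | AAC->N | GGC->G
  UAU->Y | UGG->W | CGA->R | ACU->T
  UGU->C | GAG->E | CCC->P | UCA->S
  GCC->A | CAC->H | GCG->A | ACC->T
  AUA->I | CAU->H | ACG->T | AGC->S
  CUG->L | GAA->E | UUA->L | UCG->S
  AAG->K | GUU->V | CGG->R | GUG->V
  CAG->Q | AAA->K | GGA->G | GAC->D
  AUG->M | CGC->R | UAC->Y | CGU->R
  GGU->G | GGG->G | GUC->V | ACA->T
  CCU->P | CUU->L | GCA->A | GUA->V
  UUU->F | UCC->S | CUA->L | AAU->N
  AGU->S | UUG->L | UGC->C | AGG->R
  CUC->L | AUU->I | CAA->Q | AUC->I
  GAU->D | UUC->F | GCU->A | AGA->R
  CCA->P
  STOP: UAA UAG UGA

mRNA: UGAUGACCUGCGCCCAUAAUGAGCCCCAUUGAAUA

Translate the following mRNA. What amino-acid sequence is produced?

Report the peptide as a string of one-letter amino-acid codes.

start AUG at pos 2
pos 2: AUG -> M; peptide=M
pos 5: ACC -> T; peptide=MT
pos 8: UGC -> C; peptide=MTC
pos 11: GCC -> A; peptide=MTCA
pos 14: CAU -> H; peptide=MTCAH
pos 17: AAU -> N; peptide=MTCAHN
pos 20: GAG -> E; peptide=MTCAHNE
pos 23: CCC -> P; peptide=MTCAHNEP
pos 26: CAU -> H; peptide=MTCAHNEPH
pos 29: UGA -> STOP

Answer: MTCAHNEPH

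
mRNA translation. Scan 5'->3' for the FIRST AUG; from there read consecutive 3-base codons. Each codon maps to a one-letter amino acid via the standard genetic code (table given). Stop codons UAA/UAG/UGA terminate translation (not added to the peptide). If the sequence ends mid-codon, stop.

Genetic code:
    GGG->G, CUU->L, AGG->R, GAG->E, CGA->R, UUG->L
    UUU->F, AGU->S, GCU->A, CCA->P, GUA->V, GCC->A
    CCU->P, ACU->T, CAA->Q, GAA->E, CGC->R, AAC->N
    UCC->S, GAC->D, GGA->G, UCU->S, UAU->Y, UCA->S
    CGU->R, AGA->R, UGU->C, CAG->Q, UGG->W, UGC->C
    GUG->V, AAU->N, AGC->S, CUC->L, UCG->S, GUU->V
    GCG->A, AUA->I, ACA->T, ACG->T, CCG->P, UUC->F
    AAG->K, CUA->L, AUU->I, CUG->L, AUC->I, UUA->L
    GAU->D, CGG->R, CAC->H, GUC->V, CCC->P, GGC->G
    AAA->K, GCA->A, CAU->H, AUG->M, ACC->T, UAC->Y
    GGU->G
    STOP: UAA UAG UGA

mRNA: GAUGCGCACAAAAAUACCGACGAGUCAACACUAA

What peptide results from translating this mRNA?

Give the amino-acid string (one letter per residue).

start AUG at pos 1
pos 1: AUG -> M; peptide=M
pos 4: CGC -> R; peptide=MR
pos 7: ACA -> T; peptide=MRT
pos 10: AAA -> K; peptide=MRTK
pos 13: AUA -> I; peptide=MRTKI
pos 16: CCG -> P; peptide=MRTKIP
pos 19: ACG -> T; peptide=MRTKIPT
pos 22: AGU -> S; peptide=MRTKIPTS
pos 25: CAA -> Q; peptide=MRTKIPTSQ
pos 28: CAC -> H; peptide=MRTKIPTSQH
pos 31: UAA -> STOP

Answer: MRTKIPTSQH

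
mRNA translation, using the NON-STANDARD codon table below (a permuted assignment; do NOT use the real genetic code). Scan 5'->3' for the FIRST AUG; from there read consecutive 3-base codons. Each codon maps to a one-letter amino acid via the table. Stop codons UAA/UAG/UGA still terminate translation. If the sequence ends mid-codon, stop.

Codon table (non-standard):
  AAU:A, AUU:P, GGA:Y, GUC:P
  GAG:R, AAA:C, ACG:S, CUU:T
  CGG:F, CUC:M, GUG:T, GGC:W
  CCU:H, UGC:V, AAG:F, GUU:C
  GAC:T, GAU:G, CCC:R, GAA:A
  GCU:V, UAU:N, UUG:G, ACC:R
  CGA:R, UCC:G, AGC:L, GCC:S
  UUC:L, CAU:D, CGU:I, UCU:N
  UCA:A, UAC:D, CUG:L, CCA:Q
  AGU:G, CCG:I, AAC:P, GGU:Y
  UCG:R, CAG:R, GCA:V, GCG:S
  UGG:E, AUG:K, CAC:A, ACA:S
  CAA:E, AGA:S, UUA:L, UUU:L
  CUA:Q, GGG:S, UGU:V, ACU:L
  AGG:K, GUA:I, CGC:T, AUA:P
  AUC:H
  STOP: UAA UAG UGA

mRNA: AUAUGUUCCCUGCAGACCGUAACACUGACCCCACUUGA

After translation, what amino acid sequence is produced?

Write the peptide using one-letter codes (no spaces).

start AUG at pos 2
pos 2: AUG -> K; peptide=K
pos 5: UUC -> L; peptide=KL
pos 8: CCU -> H; peptide=KLH
pos 11: GCA -> V; peptide=KLHV
pos 14: GAC -> T; peptide=KLHVT
pos 17: CGU -> I; peptide=KLHVTI
pos 20: AAC -> P; peptide=KLHVTIP
pos 23: ACU -> L; peptide=KLHVTIPL
pos 26: GAC -> T; peptide=KLHVTIPLT
pos 29: CCC -> R; peptide=KLHVTIPLTR
pos 32: ACU -> L; peptide=KLHVTIPLTRL
pos 35: UGA -> STOP

Answer: KLHVTIPLTRL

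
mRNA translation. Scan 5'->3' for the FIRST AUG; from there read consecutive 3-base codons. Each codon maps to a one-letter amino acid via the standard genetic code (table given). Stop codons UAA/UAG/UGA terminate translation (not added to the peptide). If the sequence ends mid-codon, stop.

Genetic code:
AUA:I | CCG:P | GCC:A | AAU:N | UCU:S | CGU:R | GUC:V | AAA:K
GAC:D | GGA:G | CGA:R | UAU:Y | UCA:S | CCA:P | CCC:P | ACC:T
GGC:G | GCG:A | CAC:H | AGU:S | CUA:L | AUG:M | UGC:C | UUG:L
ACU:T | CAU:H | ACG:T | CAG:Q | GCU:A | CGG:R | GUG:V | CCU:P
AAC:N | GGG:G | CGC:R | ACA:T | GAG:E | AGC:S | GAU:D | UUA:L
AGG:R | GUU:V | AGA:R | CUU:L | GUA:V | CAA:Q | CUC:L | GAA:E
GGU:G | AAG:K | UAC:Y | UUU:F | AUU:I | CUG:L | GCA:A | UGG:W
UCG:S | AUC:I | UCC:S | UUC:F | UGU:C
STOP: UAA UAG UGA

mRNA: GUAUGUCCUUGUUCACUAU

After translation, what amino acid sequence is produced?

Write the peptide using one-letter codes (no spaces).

start AUG at pos 2
pos 2: AUG -> M; peptide=M
pos 5: UCC -> S; peptide=MS
pos 8: UUG -> L; peptide=MSL
pos 11: UUC -> F; peptide=MSLF
pos 14: ACU -> T; peptide=MSLFT
pos 17: only 2 nt remain (<3), stop (end of mRNA)

Answer: MSLFT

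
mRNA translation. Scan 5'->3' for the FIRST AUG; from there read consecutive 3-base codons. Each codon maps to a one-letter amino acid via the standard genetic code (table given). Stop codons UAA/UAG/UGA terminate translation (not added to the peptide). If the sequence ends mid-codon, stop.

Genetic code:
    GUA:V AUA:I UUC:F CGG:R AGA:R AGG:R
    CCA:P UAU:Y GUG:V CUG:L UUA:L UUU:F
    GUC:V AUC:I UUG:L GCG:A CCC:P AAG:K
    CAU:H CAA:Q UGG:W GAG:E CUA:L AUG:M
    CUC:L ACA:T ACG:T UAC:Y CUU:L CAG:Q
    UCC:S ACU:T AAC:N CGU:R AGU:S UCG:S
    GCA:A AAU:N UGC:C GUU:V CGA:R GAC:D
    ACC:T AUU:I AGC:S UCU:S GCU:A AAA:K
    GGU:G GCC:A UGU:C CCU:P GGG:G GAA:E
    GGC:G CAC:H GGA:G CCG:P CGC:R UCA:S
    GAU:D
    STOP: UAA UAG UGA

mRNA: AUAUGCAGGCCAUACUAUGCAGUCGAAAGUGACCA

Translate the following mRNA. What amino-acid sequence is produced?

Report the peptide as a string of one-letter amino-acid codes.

start AUG at pos 2
pos 2: AUG -> M; peptide=M
pos 5: CAG -> Q; peptide=MQ
pos 8: GCC -> A; peptide=MQA
pos 11: AUA -> I; peptide=MQAI
pos 14: CUA -> L; peptide=MQAIL
pos 17: UGC -> C; peptide=MQAILC
pos 20: AGU -> S; peptide=MQAILCS
pos 23: CGA -> R; peptide=MQAILCSR
pos 26: AAG -> K; peptide=MQAILCSRK
pos 29: UGA -> STOP

Answer: MQAILCSRK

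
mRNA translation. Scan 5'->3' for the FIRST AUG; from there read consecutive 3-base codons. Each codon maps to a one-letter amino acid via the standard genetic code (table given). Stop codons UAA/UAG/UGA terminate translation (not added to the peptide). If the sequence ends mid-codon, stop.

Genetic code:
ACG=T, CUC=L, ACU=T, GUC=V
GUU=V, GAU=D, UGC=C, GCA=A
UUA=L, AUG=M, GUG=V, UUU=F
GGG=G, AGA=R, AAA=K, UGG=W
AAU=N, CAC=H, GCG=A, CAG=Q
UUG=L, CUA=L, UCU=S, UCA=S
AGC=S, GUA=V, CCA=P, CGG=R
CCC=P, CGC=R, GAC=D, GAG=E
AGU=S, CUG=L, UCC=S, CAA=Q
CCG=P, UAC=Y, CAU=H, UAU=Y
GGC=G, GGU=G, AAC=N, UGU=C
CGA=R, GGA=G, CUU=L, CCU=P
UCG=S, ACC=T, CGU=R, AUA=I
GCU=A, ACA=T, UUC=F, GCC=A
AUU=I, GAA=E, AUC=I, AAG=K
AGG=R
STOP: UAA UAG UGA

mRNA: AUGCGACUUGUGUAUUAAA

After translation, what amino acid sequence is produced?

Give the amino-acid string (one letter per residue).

Answer: MRLVY

Derivation:
start AUG at pos 0
pos 0: AUG -> M; peptide=M
pos 3: CGA -> R; peptide=MR
pos 6: CUU -> L; peptide=MRL
pos 9: GUG -> V; peptide=MRLV
pos 12: UAU -> Y; peptide=MRLVY
pos 15: UAA -> STOP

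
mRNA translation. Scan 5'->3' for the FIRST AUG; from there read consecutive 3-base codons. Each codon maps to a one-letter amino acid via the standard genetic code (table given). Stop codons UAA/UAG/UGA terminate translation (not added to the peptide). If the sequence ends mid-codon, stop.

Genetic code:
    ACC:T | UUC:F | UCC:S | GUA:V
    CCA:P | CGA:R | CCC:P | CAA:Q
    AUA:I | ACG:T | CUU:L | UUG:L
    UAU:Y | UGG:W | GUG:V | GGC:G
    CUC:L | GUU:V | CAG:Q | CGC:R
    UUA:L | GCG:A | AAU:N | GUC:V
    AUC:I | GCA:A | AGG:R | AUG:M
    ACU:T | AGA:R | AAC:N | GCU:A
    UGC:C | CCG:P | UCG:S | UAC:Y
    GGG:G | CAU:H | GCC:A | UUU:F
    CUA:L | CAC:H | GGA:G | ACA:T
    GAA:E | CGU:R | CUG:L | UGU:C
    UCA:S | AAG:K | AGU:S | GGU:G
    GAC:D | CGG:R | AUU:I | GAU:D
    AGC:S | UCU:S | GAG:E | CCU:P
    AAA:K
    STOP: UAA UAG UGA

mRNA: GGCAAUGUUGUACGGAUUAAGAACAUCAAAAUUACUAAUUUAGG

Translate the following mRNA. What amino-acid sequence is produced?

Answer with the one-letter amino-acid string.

Answer: MLYGLRTSKLLI

Derivation:
start AUG at pos 4
pos 4: AUG -> M; peptide=M
pos 7: UUG -> L; peptide=ML
pos 10: UAC -> Y; peptide=MLY
pos 13: GGA -> G; peptide=MLYG
pos 16: UUA -> L; peptide=MLYGL
pos 19: AGA -> R; peptide=MLYGLR
pos 22: ACA -> T; peptide=MLYGLRT
pos 25: UCA -> S; peptide=MLYGLRTS
pos 28: AAA -> K; peptide=MLYGLRTSK
pos 31: UUA -> L; peptide=MLYGLRTSKL
pos 34: CUA -> L; peptide=MLYGLRTSKLL
pos 37: AUU -> I; peptide=MLYGLRTSKLLI
pos 40: UAG -> STOP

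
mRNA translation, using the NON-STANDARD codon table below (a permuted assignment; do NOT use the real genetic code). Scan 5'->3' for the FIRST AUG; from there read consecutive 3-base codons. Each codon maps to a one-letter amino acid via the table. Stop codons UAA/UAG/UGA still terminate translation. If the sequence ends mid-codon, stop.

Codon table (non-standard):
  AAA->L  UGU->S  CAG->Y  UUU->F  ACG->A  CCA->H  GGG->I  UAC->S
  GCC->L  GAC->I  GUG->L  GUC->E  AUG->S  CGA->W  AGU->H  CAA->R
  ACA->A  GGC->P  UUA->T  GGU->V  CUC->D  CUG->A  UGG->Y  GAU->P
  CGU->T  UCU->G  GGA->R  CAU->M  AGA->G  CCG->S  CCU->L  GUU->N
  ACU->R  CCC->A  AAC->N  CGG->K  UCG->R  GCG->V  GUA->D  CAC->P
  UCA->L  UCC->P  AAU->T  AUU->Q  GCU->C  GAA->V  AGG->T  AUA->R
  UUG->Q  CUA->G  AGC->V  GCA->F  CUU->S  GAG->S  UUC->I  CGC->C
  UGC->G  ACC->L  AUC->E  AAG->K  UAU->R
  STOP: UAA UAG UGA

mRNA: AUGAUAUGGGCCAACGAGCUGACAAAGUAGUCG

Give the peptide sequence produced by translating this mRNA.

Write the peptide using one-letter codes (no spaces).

Answer: SRYLNSAAK

Derivation:
start AUG at pos 0
pos 0: AUG -> S; peptide=S
pos 3: AUA -> R; peptide=SR
pos 6: UGG -> Y; peptide=SRY
pos 9: GCC -> L; peptide=SRYL
pos 12: AAC -> N; peptide=SRYLN
pos 15: GAG -> S; peptide=SRYLNS
pos 18: CUG -> A; peptide=SRYLNSA
pos 21: ACA -> A; peptide=SRYLNSAA
pos 24: AAG -> K; peptide=SRYLNSAAK
pos 27: UAG -> STOP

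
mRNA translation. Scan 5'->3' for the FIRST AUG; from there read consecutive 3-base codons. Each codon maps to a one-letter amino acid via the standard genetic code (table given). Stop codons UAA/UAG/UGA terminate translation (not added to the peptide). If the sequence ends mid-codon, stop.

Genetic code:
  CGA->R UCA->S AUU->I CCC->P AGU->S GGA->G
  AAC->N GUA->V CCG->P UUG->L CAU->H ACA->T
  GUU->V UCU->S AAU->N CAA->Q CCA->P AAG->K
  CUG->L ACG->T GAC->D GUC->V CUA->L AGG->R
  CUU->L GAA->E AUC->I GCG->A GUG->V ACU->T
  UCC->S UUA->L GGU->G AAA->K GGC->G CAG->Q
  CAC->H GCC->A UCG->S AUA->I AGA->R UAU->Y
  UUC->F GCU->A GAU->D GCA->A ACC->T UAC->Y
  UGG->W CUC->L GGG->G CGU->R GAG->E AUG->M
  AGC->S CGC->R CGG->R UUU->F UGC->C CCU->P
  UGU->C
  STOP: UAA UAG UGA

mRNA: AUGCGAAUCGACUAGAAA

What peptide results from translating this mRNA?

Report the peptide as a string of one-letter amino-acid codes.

Answer: MRID

Derivation:
start AUG at pos 0
pos 0: AUG -> M; peptide=M
pos 3: CGA -> R; peptide=MR
pos 6: AUC -> I; peptide=MRI
pos 9: GAC -> D; peptide=MRID
pos 12: UAG -> STOP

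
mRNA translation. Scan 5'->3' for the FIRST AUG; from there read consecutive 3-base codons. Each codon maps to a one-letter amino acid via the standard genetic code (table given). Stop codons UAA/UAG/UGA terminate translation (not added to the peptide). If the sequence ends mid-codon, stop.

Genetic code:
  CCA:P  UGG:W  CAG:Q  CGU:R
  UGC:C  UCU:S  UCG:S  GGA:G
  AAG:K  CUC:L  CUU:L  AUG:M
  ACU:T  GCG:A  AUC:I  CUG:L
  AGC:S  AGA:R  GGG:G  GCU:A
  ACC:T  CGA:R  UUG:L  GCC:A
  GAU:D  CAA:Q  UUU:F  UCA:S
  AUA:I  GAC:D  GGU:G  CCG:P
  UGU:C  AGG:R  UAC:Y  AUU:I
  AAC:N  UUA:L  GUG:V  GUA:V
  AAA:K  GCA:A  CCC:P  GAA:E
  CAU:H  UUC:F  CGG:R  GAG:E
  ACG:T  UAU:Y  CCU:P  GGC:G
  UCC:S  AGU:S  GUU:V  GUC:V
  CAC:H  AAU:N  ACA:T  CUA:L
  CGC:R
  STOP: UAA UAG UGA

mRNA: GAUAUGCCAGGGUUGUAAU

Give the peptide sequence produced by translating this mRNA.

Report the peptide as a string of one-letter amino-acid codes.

start AUG at pos 3
pos 3: AUG -> M; peptide=M
pos 6: CCA -> P; peptide=MP
pos 9: GGG -> G; peptide=MPG
pos 12: UUG -> L; peptide=MPGL
pos 15: UAA -> STOP

Answer: MPGL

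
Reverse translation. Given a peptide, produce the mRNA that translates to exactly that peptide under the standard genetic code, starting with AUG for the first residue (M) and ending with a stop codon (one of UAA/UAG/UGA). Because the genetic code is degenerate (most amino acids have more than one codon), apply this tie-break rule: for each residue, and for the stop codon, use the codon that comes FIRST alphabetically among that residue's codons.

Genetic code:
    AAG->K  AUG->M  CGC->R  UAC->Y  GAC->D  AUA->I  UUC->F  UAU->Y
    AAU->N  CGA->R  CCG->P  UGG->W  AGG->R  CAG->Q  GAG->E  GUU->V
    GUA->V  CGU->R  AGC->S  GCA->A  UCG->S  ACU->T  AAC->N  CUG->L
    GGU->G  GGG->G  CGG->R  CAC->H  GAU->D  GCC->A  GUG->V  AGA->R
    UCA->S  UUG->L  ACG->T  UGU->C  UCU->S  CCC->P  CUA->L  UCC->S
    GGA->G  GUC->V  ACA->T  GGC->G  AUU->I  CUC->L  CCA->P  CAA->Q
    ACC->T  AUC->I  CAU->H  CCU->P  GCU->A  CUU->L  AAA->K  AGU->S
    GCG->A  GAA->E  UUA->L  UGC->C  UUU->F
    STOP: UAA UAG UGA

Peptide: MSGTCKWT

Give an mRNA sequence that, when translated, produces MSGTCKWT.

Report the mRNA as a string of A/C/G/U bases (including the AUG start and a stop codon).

residue 1: M -> AUG (start codon)
residue 2: S codons sorted = AGC,AGU,UCA,UCC,UCG,UCU -> pick first = AGC
residue 3: G codons sorted = GGA,GGC,GGG,GGU -> pick first = GGA
residue 4: T codons sorted = ACA,ACC,ACG,ACU -> pick first = ACA
residue 5: C codons sorted = UGC,UGU -> pick first = UGC
residue 6: K codons sorted = AAA,AAG -> pick first = AAA
residue 7: W -> UGG (only codon)
residue 8: T codons sorted = ACA,ACC,ACG,ACU -> pick first = ACA
terminator: stop codons sorted = UAA,UAG,UGA -> pick first = UAA

Answer: mRNA: AUGAGCGGAACAUGCAAAUGGACAUAA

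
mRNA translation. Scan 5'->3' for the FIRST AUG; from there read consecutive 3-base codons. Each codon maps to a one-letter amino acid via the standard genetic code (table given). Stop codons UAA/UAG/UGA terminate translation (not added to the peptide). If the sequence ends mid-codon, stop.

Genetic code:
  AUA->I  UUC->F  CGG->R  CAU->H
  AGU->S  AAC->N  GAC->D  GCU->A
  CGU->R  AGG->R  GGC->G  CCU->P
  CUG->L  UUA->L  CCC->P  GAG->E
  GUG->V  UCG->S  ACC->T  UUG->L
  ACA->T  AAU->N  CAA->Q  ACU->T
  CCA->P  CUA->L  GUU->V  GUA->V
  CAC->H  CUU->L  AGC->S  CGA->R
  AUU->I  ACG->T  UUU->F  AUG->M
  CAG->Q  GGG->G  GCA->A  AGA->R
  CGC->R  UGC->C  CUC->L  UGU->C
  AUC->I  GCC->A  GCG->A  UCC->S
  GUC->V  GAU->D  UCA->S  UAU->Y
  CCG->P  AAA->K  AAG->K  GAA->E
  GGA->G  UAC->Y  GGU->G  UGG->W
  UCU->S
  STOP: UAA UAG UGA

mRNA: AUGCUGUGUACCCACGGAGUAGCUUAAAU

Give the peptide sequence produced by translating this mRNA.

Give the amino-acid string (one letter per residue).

start AUG at pos 0
pos 0: AUG -> M; peptide=M
pos 3: CUG -> L; peptide=ML
pos 6: UGU -> C; peptide=MLC
pos 9: ACC -> T; peptide=MLCT
pos 12: CAC -> H; peptide=MLCTH
pos 15: GGA -> G; peptide=MLCTHG
pos 18: GUA -> V; peptide=MLCTHGV
pos 21: GCU -> A; peptide=MLCTHGVA
pos 24: UAA -> STOP

Answer: MLCTHGVA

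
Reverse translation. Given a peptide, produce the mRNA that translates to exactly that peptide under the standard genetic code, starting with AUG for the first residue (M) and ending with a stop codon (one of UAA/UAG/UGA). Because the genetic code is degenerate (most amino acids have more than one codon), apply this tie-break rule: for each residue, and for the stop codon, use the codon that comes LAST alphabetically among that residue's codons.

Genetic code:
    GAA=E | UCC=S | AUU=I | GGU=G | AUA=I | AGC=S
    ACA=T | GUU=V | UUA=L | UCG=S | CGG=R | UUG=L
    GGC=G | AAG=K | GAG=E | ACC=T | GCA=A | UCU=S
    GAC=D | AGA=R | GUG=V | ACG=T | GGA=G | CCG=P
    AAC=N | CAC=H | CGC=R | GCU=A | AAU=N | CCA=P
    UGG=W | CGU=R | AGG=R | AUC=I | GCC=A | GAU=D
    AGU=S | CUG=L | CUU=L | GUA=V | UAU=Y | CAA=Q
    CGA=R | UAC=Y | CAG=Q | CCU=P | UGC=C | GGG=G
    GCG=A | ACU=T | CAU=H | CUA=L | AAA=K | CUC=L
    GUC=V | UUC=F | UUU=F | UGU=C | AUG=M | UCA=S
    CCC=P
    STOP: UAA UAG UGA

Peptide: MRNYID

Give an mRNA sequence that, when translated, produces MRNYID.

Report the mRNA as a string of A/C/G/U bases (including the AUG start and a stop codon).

Answer: mRNA: AUGCGUAAUUAUAUUGAUUGA

Derivation:
residue 1: M -> AUG (start codon)
residue 2: R codons sorted = AGA,AGG,CGA,CGC,CGG,CGU -> pick last = CGU
residue 3: N codons sorted = AAC,AAU -> pick last = AAU
residue 4: Y codons sorted = UAC,UAU -> pick last = UAU
residue 5: I codons sorted = AUA,AUC,AUU -> pick last = AUU
residue 6: D codons sorted = GAC,GAU -> pick last = GAU
terminator: stop codons sorted = UAA,UAG,UGA -> pick last = UGA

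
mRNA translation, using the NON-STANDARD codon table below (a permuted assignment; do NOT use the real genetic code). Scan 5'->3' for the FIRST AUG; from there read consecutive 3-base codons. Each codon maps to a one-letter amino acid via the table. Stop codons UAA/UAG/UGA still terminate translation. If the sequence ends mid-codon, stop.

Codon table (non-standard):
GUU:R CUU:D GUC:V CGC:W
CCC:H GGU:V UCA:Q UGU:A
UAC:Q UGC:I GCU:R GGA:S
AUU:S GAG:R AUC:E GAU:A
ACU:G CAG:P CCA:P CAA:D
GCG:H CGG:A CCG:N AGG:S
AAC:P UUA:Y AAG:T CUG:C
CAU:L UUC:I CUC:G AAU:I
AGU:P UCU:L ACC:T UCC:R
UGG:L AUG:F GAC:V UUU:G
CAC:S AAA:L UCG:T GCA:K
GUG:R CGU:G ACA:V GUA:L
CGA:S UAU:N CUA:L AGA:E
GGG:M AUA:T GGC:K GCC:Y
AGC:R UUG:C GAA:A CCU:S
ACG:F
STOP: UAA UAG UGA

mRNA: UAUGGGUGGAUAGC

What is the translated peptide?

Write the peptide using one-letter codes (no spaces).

Answer: FVS

Derivation:
start AUG at pos 1
pos 1: AUG -> F; peptide=F
pos 4: GGU -> V; peptide=FV
pos 7: GGA -> S; peptide=FVS
pos 10: UAG -> STOP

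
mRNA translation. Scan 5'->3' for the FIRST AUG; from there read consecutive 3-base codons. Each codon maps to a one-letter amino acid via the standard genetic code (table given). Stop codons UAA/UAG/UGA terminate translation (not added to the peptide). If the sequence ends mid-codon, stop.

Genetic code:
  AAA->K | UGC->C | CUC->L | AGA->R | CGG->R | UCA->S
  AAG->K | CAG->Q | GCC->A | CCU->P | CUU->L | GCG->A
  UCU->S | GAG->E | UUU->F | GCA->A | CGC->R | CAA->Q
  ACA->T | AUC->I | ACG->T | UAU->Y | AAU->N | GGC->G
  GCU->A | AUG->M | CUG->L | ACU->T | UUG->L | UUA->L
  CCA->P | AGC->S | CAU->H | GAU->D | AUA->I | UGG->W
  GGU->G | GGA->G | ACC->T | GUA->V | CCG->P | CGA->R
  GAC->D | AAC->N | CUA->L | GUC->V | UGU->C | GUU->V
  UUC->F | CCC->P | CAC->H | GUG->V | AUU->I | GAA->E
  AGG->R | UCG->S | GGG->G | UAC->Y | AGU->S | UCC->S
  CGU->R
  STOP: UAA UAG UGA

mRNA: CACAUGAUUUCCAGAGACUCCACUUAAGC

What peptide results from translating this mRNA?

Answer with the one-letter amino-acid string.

start AUG at pos 3
pos 3: AUG -> M; peptide=M
pos 6: AUU -> I; peptide=MI
pos 9: UCC -> S; peptide=MIS
pos 12: AGA -> R; peptide=MISR
pos 15: GAC -> D; peptide=MISRD
pos 18: UCC -> S; peptide=MISRDS
pos 21: ACU -> T; peptide=MISRDST
pos 24: UAA -> STOP

Answer: MISRDST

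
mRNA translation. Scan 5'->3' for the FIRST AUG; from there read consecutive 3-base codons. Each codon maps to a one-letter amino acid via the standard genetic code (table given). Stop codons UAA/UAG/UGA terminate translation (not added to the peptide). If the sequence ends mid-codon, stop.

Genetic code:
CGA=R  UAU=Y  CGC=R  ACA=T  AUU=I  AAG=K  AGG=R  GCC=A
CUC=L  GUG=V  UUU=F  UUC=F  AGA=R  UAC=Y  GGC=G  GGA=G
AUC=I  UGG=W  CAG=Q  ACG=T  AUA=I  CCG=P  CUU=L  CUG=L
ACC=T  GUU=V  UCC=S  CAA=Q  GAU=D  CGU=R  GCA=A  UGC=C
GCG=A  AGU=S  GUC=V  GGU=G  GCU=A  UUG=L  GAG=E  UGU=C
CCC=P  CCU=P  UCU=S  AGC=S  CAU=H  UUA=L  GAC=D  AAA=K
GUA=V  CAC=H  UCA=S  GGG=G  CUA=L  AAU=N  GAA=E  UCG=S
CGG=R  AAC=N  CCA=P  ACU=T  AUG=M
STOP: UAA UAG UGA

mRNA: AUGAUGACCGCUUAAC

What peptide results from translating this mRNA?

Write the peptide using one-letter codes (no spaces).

Answer: MMTA

Derivation:
start AUG at pos 0
pos 0: AUG -> M; peptide=M
pos 3: AUG -> M; peptide=MM
pos 6: ACC -> T; peptide=MMT
pos 9: GCU -> A; peptide=MMTA
pos 12: UAA -> STOP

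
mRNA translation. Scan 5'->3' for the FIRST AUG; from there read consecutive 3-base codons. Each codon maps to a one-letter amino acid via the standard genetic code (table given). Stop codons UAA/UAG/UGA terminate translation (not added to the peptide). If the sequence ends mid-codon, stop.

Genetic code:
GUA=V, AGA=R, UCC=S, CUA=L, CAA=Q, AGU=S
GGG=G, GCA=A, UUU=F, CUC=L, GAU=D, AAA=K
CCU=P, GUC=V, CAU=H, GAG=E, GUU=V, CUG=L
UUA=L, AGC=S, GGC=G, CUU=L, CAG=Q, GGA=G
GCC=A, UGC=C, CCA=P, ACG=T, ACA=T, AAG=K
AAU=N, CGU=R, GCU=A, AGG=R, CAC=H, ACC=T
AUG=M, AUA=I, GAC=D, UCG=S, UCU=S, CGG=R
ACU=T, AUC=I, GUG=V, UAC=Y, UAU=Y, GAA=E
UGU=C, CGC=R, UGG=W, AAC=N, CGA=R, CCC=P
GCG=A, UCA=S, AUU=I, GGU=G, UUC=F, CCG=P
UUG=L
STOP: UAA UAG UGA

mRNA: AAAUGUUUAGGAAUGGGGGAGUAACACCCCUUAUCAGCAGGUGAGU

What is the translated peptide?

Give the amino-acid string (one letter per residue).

Answer: MFRNGGVTPLISR

Derivation:
start AUG at pos 2
pos 2: AUG -> M; peptide=M
pos 5: UUU -> F; peptide=MF
pos 8: AGG -> R; peptide=MFR
pos 11: AAU -> N; peptide=MFRN
pos 14: GGG -> G; peptide=MFRNG
pos 17: GGA -> G; peptide=MFRNGG
pos 20: GUA -> V; peptide=MFRNGGV
pos 23: ACA -> T; peptide=MFRNGGVT
pos 26: CCC -> P; peptide=MFRNGGVTP
pos 29: CUU -> L; peptide=MFRNGGVTPL
pos 32: AUC -> I; peptide=MFRNGGVTPLI
pos 35: AGC -> S; peptide=MFRNGGVTPLIS
pos 38: AGG -> R; peptide=MFRNGGVTPLISR
pos 41: UGA -> STOP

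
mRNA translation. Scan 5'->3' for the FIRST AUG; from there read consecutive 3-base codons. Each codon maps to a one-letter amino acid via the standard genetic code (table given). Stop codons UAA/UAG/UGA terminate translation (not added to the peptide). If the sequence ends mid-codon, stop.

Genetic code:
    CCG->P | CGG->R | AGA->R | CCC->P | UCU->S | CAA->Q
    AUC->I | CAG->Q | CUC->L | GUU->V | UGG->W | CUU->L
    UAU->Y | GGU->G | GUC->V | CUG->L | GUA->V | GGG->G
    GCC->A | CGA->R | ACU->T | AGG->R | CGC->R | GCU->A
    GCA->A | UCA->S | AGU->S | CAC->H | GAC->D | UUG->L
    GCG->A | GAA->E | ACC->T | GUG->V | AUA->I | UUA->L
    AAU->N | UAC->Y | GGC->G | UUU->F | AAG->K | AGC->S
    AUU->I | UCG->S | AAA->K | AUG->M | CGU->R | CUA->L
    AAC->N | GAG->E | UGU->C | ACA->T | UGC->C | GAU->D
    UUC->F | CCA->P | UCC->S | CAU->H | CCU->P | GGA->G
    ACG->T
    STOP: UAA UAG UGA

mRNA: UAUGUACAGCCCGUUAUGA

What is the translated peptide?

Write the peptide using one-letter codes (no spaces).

start AUG at pos 1
pos 1: AUG -> M; peptide=M
pos 4: UAC -> Y; peptide=MY
pos 7: AGC -> S; peptide=MYS
pos 10: CCG -> P; peptide=MYSP
pos 13: UUA -> L; peptide=MYSPL
pos 16: UGA -> STOP

Answer: MYSPL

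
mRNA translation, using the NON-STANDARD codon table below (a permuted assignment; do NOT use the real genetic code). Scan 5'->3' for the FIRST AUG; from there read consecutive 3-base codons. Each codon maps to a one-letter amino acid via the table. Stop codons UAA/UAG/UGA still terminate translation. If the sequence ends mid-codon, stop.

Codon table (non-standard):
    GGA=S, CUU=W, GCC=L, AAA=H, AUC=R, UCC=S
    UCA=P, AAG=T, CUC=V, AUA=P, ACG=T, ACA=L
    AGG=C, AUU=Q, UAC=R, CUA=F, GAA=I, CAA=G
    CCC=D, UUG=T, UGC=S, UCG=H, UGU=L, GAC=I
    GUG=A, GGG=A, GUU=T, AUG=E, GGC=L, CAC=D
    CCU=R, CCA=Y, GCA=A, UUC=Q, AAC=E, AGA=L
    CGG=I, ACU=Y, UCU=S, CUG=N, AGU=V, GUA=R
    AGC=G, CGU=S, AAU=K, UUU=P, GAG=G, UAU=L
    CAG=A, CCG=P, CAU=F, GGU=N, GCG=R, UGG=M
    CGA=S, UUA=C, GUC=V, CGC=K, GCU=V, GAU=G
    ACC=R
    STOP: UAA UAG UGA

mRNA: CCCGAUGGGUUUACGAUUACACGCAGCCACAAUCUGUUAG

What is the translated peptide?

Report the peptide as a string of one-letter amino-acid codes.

Answer: ENCSCDALLRL

Derivation:
start AUG at pos 4
pos 4: AUG -> E; peptide=E
pos 7: GGU -> N; peptide=EN
pos 10: UUA -> C; peptide=ENC
pos 13: CGA -> S; peptide=ENCS
pos 16: UUA -> C; peptide=ENCSC
pos 19: CAC -> D; peptide=ENCSCD
pos 22: GCA -> A; peptide=ENCSCDA
pos 25: GCC -> L; peptide=ENCSCDAL
pos 28: ACA -> L; peptide=ENCSCDALL
pos 31: AUC -> R; peptide=ENCSCDALLR
pos 34: UGU -> L; peptide=ENCSCDALLRL
pos 37: UAG -> STOP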